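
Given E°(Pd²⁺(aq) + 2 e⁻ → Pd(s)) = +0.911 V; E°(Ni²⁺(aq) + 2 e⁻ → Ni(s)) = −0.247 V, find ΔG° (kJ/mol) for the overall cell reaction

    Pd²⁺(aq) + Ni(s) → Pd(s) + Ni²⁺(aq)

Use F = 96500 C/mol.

−223 kJ/mol

In the reaction as written Pd²⁺(aq) is reduced, so the Pd²⁺/Pd couple is the cathode and Ni²⁺/Ni is the anode.
E°cell = +0.911 − (−0.247) = +1.158 V; balancing electrons gives n = 2.
ΔG° = −nFE°cell = −(2)(96500)(+1.158) J/mol = −223 kJ/mol.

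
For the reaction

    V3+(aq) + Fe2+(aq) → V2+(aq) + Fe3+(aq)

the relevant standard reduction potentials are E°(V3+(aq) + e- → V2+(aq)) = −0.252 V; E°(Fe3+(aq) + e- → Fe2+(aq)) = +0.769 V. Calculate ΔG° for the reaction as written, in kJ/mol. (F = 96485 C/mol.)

+98.5 kJ/mol

In the reaction as written V3+(aq) is reduced, so the V³⁺/V²⁺ couple is the cathode and Fe³⁺/Fe²⁺ is the anode.
E°cell = −0.252 − (+0.769) = −1.021 V; balancing electrons gives n = 1.
ΔG° = −nFE°cell = −(1)(96485)(−1.021) J/mol = +98.5 kJ/mol.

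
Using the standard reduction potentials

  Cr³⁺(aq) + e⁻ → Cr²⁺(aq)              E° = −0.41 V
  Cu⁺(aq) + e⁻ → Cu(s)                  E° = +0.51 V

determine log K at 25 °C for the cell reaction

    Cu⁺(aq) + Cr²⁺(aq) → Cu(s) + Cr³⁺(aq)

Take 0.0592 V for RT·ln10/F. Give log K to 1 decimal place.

log K = 15.5

The Cu⁺/Cu couple is reduced (cathode); E°cell = +0.51 − (−0.41) = +0.92 V with n = 1.
At equilibrium E = 0, so log K = nE°cell / 0.0592 = (1)(+0.92) / 0.0592 = 15.5.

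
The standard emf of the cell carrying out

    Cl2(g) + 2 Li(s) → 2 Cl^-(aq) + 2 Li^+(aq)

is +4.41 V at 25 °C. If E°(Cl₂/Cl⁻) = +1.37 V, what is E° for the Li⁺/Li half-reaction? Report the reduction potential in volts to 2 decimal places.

In the reaction as written the Cl₂/Cl⁻ couple is reduced (cathode) and Li⁺/Li is oxidized (anode), so E°cell = E°(Cl₂/Cl⁻) − E°(Li⁺/Li).
E°(Li⁺/Li) = E°(cathode) − E°cell = +1.37 − (+4.41) = −3.04 V.

−3.04 V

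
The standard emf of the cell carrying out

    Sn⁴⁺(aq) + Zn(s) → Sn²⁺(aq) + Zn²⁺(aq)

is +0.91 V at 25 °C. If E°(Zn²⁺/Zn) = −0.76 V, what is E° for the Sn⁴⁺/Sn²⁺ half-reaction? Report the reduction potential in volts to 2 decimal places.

+0.15 V

In the reaction as written the Sn⁴⁺/Sn²⁺ couple is reduced (cathode) and Zn²⁺/Zn is oxidized (anode), so E°cell = E°(Sn⁴⁺/Sn²⁺) − E°(Zn²⁺/Zn).
E°(Sn⁴⁺/Sn²⁺) = E°cell + E°(anode) = +0.91 + (−0.76) = +0.15 V.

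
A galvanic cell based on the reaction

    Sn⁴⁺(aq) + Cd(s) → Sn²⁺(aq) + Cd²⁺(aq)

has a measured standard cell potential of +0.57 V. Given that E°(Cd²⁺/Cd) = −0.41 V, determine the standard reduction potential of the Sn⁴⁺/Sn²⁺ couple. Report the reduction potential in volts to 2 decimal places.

In the reaction as written the Sn⁴⁺/Sn²⁺ couple is reduced (cathode) and Cd²⁺/Cd is oxidized (anode), so E°cell = E°(Sn⁴⁺/Sn²⁺) − E°(Cd²⁺/Cd).
E°(Sn⁴⁺/Sn²⁺) = E°cell + E°(anode) = +0.57 + (−0.41) = +0.16 V.

+0.16 V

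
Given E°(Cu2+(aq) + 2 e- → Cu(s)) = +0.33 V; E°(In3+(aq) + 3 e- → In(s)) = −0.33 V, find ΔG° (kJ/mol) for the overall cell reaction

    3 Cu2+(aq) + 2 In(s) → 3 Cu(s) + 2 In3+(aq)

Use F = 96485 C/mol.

−382 kJ/mol

In the reaction as written Cu2+(aq) is reduced, so the Cu²⁺/Cu couple is the cathode and In³⁺/In is the anode.
E°cell = +0.33 − (−0.33) = +0.66 V; balancing electrons gives n = 6.
ΔG° = −nFE°cell = −(6)(96485)(+0.66) J/mol = −382 kJ/mol.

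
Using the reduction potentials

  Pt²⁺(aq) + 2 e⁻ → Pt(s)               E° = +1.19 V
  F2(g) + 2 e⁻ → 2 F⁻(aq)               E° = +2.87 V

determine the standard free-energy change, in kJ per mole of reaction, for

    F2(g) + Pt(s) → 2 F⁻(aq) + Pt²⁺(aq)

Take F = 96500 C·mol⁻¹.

In the reaction as written F2(g) is reduced, so the F₂/F⁻ couple is the cathode and Pt²⁺/Pt is the anode.
E°cell = +2.87 − (+1.19) = +1.68 V; balancing electrons gives n = 2.
ΔG° = −nFE°cell = −(2)(96500)(+1.68) J/mol = −324 kJ/mol.

−324 kJ/mol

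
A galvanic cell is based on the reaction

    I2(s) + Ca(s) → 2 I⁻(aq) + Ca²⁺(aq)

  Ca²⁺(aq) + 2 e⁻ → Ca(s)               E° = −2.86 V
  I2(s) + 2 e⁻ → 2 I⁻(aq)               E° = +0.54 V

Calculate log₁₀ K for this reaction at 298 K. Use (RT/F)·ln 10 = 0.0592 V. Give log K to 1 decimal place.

log K = 114.9

The I₂/I⁻ couple is reduced (cathode); E°cell = +0.54 − (−2.86) = +3.40 V with n = 2.
At equilibrium E = 0, so log K = nE°cell / 0.0592 = (2)(+3.40) / 0.0592 = 114.9.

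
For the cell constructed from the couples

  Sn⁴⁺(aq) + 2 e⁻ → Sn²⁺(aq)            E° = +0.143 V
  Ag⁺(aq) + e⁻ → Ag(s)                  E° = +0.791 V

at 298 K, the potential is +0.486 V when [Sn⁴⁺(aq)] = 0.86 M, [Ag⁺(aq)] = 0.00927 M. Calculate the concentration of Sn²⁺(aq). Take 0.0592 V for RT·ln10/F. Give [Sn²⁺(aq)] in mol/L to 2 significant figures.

0.034 M

The Ag⁺/Ag couple has the larger reduction potential, so it is the cathode: E°cell = +0.791 − (+0.143) = +0.648 V and n = 2.
Rearranging E = E° − (0.0592/n)·log Q gives log Q = 2(+0.648 − (+0.486))/0.0592 = 5.473.
Balancing electrons gives 2 Ag⁺(aq) + Sn²⁺(aq) → 2 Ag(s) + Sn⁴⁺(aq); thus Q = [Sn⁴⁺(aq)] / ([Ag⁺(aq)]^2·[Sn²⁺(aq)]).
Isolating [Sn²⁺(aq)] in Q = 10^{5.473} yields log [Sn²⁺(aq)] = −1.473, i.e. 0.034 M.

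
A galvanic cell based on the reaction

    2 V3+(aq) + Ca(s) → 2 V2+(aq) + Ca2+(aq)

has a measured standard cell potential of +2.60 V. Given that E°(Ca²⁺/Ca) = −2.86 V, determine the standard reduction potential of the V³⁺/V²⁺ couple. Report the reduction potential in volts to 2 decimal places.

In the reaction as written the V³⁺/V²⁺ couple is reduced (cathode) and Ca²⁺/Ca is oxidized (anode), so E°cell = E°(V³⁺/V²⁺) − E°(Ca²⁺/Ca).
E°(V³⁺/V²⁺) = E°cell + E°(anode) = +2.60 + (−2.86) = −0.26 V.

−0.26 V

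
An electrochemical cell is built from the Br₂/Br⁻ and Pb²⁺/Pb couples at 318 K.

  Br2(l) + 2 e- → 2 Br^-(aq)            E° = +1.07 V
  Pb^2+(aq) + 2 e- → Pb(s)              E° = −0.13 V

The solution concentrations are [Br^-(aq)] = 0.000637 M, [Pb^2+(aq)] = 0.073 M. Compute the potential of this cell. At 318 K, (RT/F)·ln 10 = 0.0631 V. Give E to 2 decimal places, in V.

+1.44 V

Br₂/Br⁻ is reduced (cathode, E° = +1.07 V) and Pb²⁺/Pb is oxidized (anode).
E°cell = +1.07 − (−0.13) = +1.20 V, with n = 2 electrons transferred.
The balanced reaction is Br2(l) + Pb(s) → 2 Br^-(aq) + Pb^2+(aq), so Q = [Br^-(aq)]^2·[Pb^2+(aq)] = 2.96×10^−8 and log Q = −7.528.
Applying E = E° − (RT ln10/nF)·log Q gives +1.20 − (0.0631/2)(−7.528) = +1.44 V.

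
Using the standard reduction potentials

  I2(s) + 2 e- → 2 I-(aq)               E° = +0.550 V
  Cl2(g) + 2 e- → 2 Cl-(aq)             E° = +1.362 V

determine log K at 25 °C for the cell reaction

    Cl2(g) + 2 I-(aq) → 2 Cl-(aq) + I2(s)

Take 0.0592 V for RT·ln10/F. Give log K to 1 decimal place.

log K = 27.4

The Cl₂/Cl⁻ couple is reduced (cathode); E°cell = +1.362 − (+0.550) = +0.812 V with n = 2.
At equilibrium E = 0, so log K = nE°cell / 0.0592 = (2)(+0.812) / 0.0592 = 27.4.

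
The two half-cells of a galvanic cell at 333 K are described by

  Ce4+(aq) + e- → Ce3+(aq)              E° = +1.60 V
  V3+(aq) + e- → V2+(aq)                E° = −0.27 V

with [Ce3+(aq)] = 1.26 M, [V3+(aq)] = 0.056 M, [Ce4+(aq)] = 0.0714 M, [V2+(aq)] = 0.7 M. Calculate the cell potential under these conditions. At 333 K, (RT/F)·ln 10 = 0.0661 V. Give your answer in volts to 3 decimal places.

Ce⁴⁺/Ce³⁺ is reduced (cathode, E° = +1.60 V) and V³⁺/V²⁺ is oxidized (anode).
The standard potential is +1.60 − (−0.27) = +1.87 V and the balanced reaction transfers n = 1 electron.
For the overall reaction Ce4+(aq) + V2+(aq) → Ce3+(aq) + V3+(aq), Q = ([Ce3+(aq)]·[V3+(aq)]) / ([Ce4+(aq)]·[V2+(aq)]) = 1.41, giving log Q = 0.150.
By the Nernst equation, E = +1.87 − (0.0661/1)·(0.150) = +1.860 V.

+1.860 V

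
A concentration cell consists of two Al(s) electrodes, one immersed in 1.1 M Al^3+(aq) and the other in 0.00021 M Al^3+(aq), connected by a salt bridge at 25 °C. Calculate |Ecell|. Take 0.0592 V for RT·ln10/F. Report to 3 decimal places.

For a concentration cell E°cell = 0, since both electrodes use the same couple.
The compartment with the higher Al^3+(aq) concentration (1.1 M) acts as the cathode; ions are reduced there and produced at the dilute (0.00021 M) anode.
With n = 3, Ecell = −(0.0592/3)·log([dilute]/[conc]) = −(0.0592/3)·log(0.00021/1.1) = +0.073 V.

0.073 V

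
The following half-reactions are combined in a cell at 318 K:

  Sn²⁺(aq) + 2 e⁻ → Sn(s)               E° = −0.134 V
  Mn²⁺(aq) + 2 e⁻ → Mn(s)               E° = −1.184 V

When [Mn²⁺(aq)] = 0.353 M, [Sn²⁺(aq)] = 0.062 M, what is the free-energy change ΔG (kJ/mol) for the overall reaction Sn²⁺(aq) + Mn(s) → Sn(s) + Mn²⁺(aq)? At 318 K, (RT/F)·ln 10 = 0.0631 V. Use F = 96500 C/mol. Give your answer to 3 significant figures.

−198 kJ/mol

E°cell = −0.134 − (−1.184) = +1.050 V; the balanced reaction transfers n = 2 electrons.
Q = [Mn²⁺(aq)] / [Sn²⁺(aq)] = 5.69, so log Q = 0.755 and E = +1.050 − (0.0631/2)(0.755) = +1.0262 V.
ΔG = −nFE = −(2)(96500)(+1.0262) J/mol = −198 kJ/mol.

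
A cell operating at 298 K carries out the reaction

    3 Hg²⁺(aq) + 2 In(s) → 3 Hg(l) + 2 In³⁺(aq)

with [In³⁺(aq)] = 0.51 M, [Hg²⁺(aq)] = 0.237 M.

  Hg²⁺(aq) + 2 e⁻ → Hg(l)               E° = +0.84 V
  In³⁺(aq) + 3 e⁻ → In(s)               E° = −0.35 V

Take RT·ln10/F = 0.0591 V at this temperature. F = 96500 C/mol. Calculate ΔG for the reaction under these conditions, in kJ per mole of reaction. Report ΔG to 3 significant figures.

The standard cell potential is +0.84 − (−0.35) = +1.19 V, with n = 6 electrons in the balanced equation.
The reaction quotient is [In³⁺(aq)]^2 / [Hg²⁺(aq)]^3 = 19.5; by Nernst, E = +1.19 − (0.0591/6)(1.291) = +1.1773 V.
Finally ΔG = −nFE = −(6)(96500 C/mol)(+1.1773 V) = −682 kJ/mol.

−682 kJ/mol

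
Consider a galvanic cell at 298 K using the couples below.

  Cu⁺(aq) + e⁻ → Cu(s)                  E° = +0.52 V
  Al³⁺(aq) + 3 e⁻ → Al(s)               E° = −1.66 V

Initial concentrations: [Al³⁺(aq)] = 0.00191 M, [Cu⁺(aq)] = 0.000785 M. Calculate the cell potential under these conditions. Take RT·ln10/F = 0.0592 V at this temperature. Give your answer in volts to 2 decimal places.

+2.05 V

The Cu⁺/Cu couple has the more positive E°, so it is the cathode; Al³⁺/Al is the anode.
E°cell = +0.52 − (−1.66) = +2.18 V, with n = 3 electrons transferred.
Balancing gives 3 Cu⁺(aq) + Al(s) → 3 Cu(s) + Al³⁺(aq); hence Q = [Al³⁺(aq)] / [Cu⁺(aq)]^3 = 3.95×10^6 (log Q = 6.596).
E = E° − (0.0592/n)·log Q = +2.18 − (0.0592/3)(6.596) = +2.05 V.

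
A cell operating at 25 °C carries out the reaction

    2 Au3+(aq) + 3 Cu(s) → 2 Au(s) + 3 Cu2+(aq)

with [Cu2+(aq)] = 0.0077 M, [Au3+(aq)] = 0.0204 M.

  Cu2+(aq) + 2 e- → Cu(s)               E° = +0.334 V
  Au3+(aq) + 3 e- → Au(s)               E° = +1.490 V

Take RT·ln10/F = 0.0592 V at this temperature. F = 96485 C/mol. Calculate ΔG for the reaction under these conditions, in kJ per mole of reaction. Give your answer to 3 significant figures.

−686 kJ/mol

E°cell = +1.490 − (+0.334) = +1.156 V; the balanced reaction transfers n = 6 electrons.
Here Q = [Cu2+(aq)]^3 / [Au3+(aq)]^2 = 0.0011 (log Q = −2.960), giving E = +1.156 − (0.0592/6)·(−2.960) = +1.1852 V.
Finally ΔG = −nFE = −(6)(96485 C/mol)(+1.1852 V) = −686 kJ/mol.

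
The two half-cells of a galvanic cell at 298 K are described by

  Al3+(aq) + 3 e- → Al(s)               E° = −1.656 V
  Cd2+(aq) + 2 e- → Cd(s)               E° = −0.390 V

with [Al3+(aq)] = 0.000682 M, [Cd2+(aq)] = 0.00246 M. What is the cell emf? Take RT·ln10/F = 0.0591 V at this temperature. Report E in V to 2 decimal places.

Cd²⁺/Cd is reduced (cathode, E° = −0.390 V) and Al³⁺/Al is oxidized (anode).
The standard potential is −0.390 − (−1.656) = +1.266 V and the balanced reaction transfers n = 6 electrons.
For the overall reaction 3 Cd2+(aq) + 2 Al(s) → 3 Cd(s) + 2 Al3+(aq), Q = [Al3+(aq)]^2 / [Cd2+(aq)]^3 = 31.2, giving log Q = 1.495.
Applying E = E° − (RT ln10/nF)·log Q gives +1.266 − (0.0591/6)(1.495) = +1.25 V.

+1.25 V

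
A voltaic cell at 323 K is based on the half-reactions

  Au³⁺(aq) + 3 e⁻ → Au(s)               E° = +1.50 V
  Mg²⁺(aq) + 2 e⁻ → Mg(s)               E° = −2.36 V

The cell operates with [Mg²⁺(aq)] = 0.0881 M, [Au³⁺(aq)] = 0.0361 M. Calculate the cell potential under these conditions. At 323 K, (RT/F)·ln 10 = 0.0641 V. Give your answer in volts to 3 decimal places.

The Au³⁺/Au couple has the more positive E°, so it is the cathode; Mg²⁺/Mg is the anode.
E°cell = E°cat − E°an = +1.50 − (−2.36) = +3.86 V; n = 6.
Balancing gives 2 Au³⁺(aq) + 3 Mg(s) → 2 Au(s) + 3 Mg²⁺(aq); hence Q = [Mg²⁺(aq)]^3 / [Au³⁺(aq)]^2 = 0.525 (log Q = −0.280).
Applying E = E° − (RT ln10/nF)·log Q gives +3.86 − (0.0641/6)(−0.280) = +3.863 V.

+3.863 V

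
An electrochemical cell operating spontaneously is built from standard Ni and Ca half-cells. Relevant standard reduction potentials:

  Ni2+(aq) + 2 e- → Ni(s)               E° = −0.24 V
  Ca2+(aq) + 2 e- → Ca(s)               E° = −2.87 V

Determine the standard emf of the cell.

Of the two couples in this cell, the one with the more positive reduction potential is reduced at the cathode: here that is Ni²⁺/Ni (−0.24 V); Ca²⁺/Ca (−2.87 V) is the anode.
E°cell = E°(cathode) − E°(anode) = −0.24 − (−2.87) = +2.63 V.

+2.63 V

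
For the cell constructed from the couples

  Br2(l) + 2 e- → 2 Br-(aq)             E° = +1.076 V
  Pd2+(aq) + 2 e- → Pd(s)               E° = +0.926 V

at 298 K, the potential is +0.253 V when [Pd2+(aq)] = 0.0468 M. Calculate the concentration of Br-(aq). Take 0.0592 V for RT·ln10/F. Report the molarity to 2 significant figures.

With Br₂/Br⁻ at the cathode and Pd²⁺/Pd at the anode, E°cell = +1.076 − (+0.926) = +0.150 V (n = 2).
From the Nernst equation, log Q = n(E° − E)/0.0592 = 2·(+0.150 − (+0.253))/0.0592 = −3.480.
The balanced reaction is Br2(l) + Pd(s) → 2 Br-(aq) + Pd2+(aq), so Q = [Br-(aq)]^2·[Pd2+(aq)].
Solving for the unknown gives log [Br-(aq)] = −1.075, so [Br-(aq)] ≈ 0.084 M.

0.084 M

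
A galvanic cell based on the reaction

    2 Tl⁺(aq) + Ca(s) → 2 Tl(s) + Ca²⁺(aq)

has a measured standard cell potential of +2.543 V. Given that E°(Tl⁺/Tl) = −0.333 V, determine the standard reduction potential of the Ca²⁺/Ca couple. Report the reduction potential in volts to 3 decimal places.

−2.876 V

In the reaction as written the Tl⁺/Tl couple is reduced (cathode) and Ca²⁺/Ca is oxidized (anode), so E°cell = E°(Tl⁺/Tl) − E°(Ca²⁺/Ca).
E°(Ca²⁺/Ca) = E°(cathode) − E°cell = −0.333 − (+2.543) = −2.876 V.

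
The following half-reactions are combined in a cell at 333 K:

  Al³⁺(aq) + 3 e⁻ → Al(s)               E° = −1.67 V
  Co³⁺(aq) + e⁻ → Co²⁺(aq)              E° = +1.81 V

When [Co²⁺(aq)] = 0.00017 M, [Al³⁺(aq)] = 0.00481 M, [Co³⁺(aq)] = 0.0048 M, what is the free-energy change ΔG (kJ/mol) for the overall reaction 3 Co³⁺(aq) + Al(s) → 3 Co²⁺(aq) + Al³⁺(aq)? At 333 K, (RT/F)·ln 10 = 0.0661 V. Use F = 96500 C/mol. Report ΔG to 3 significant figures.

−1050 kJ/mol

E°cell = +1.81 − (−1.67) = +3.48 V; the balanced reaction transfers n = 3 electrons.
Q = ([Co²⁺(aq)]^3·[Al³⁺(aq)]) / [Co³⁺(aq)]^3 = 2.14×10^−7, so log Q = −6.670 and E = +3.48 − (0.0661/3)(−6.670) = +3.6270 V.
Then ΔG = −nFE = −3 × 96500 × +3.6270 J/mol = −1050 kJ/mol.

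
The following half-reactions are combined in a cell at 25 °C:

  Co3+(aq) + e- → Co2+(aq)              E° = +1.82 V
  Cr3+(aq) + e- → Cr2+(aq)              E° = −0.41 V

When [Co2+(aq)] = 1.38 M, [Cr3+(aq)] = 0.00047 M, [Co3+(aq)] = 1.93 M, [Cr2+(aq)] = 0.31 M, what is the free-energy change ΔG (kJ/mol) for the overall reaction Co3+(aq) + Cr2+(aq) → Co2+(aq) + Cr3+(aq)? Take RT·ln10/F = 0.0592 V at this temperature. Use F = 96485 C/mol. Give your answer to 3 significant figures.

With Co³⁺/Co²⁺ reduced at the cathode, E°cell = +1.82 − (−0.41) = +2.23 V and n = 1.
Here Q = ([Co2+(aq)]·[Cr3+(aq)]) / ([Co3+(aq)]·[Cr2+(aq)]) = 0.00108 (log Q = −2.965), giving E = +2.23 − (0.0592/1)·(−2.965) = +2.4055 V.
Finally ΔG = −nFE = −(1)(96485 C/mol)(+2.4055 V) = −232 kJ/mol.

−232 kJ/mol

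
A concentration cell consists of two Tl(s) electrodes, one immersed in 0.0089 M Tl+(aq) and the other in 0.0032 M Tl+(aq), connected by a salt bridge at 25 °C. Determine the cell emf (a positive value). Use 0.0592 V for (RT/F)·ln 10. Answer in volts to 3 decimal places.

For a concentration cell E°cell = 0, since both electrodes use the same couple.
The compartment with the higher Tl+(aq) concentration (0.0089 M) acts as the cathode; ions are reduced there and produced at the dilute (0.0032 M) anode.
With n = 1, Ecell = −(0.0592/1)·log([dilute]/[conc]) = −(0.0592/1)·log(0.0032/0.0089) = +0.026 V.

0.026 V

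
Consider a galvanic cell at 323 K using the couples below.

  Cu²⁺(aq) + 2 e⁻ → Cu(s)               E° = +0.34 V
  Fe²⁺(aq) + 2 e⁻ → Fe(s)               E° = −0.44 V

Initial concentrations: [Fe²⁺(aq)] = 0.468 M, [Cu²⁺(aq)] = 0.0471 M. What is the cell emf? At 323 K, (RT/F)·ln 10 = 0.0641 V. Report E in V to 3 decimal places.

+0.748 V

The Cu²⁺/Cu couple has the more positive E°, so it is the cathode; Fe²⁺/Fe is the anode.
E°cell = +0.34 − (−0.44) = +0.78 V, with n = 2 electrons transferred.
The balanced reaction is Cu²⁺(aq) + Fe(s) → Cu(s) + Fe²⁺(aq), so Q = [Fe²⁺(aq)] / [Cu²⁺(aq)] = 9.94 and log Q = 0.997.
By the Nernst equation, E = +0.78 − (0.0641/2)·(0.997) = +0.748 V.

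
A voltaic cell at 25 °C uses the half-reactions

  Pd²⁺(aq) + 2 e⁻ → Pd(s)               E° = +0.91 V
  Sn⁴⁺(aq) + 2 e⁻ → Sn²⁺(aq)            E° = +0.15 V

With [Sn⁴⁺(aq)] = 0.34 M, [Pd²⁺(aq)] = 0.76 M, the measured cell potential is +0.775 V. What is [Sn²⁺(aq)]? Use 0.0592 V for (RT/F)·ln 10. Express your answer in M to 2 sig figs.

With Pd²⁺/Pd at the cathode and Sn⁴⁺/Sn²⁺ at the anode, E°cell = +0.91 − (+0.15) = +0.76 V (n = 2).
From the Nernst equation, log Q = n(E° − E)/0.0592 = 2·(+0.76 − (+0.775))/0.0592 = −0.507.
For Pd²⁺(aq) + Sn²⁺(aq) → Pd(s) + Sn⁴⁺(aq), the reaction quotient is Q = [Sn⁴⁺(aq)] / ([Pd²⁺(aq)]·[Sn²⁺(aq)]).
Substituting the known concentrations and solving, log [Sn²⁺(aq)] = 0.158 and [Sn²⁺(aq)] = 1.4 M.

1.4 M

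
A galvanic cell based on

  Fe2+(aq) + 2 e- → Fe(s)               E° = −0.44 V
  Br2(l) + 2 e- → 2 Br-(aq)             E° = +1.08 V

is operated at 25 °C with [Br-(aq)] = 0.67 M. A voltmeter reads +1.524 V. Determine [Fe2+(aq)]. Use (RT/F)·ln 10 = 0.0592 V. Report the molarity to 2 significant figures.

With Br₂/Br⁻ at the cathode and Fe²⁺/Fe at the anode, E°cell = +1.08 − (−0.44) = +1.52 V (n = 2).
From the Nernst equation, log Q = n(E° − E)/0.0592 = 2·(+1.52 − (+1.524))/0.0592 = −0.135.
The balanced reaction is Br2(l) + Fe(s) → 2 Br-(aq) + Fe2+(aq), so Q = [Br-(aq)]^2·[Fe2+(aq)].
Solving for the unknown gives log [Fe2+(aq)] = 0.213, so [Fe2+(aq)] ≈ 1.6 M.

1.6 M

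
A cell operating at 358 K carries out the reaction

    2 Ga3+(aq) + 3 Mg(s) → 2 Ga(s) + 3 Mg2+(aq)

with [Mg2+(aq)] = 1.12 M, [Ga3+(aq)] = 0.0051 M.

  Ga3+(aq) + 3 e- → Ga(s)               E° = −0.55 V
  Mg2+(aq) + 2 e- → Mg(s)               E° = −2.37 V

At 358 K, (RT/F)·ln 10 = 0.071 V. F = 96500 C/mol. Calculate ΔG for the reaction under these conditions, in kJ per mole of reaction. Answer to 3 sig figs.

E°cell = −0.55 − (−2.37) = +1.82 V; the balanced reaction transfers n = 6 electrons.
The reaction quotient is [Mg2+(aq)]^3 / [Ga3+(aq)]^2 = 5.4×10^4; by Nernst, E = +1.82 − (0.071/6)(4.733) = +1.7640 V.
ΔG = −nFE = −(6)(96500)(+1.7640) J/mol = −1020 kJ/mol.

−1020 kJ/mol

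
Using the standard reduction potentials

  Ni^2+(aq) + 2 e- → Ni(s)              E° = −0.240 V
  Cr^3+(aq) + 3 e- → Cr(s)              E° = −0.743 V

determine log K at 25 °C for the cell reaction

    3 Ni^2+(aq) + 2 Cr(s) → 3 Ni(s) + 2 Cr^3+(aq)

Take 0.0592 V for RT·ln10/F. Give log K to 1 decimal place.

log K = 51.0

The Ni²⁺/Ni couple is reduced (cathode); E°cell = −0.240 − (−0.743) = +0.503 V with n = 6.
At equilibrium E = 0, so log K = nE°cell / 0.0592 = (6)(+0.503) / 0.0592 = 51.0.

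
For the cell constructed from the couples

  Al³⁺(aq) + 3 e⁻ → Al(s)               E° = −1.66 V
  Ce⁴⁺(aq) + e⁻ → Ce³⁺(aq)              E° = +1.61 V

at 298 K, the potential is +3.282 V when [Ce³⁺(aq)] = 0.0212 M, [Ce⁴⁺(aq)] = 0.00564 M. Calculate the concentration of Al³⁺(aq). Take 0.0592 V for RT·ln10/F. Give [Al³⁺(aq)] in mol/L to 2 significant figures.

0.0046 M

The Ce⁴⁺/Ce³⁺ couple has the larger reduction potential, so it is the cathode: E°cell = +1.61 − (−1.66) = +3.27 V and n = 3.
Rearranging E = E° − (0.0592/n)·log Q gives log Q = 3(+3.27 − (+3.282))/0.0592 = −0.608.
For 3 Ce⁴⁺(aq) + Al(s) → 3 Ce³⁺(aq) + Al³⁺(aq), the reaction quotient is Q = ([Ce³⁺(aq)]^3·[Al³⁺(aq)]) / [Ce⁴⁺(aq)]^3.
Substituting the known concentrations and solving, log [Al³⁺(aq)] = −2.333 and [Al³⁺(aq)] = 0.0046 M.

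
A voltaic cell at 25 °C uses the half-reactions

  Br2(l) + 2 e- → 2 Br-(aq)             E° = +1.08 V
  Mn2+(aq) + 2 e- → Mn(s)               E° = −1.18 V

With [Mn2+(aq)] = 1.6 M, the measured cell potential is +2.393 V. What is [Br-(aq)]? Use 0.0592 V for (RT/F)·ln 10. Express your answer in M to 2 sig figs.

0.0045 M

With Br₂/Br⁻ at the cathode and Mn²⁺/Mn at the anode, E°cell = +1.08 − (−1.18) = +2.26 V (n = 2).
From the Nernst equation, log Q = n(E° − E)/0.0592 = 2·(+2.26 − (+2.393))/0.0592 = −4.493.
Balancing electrons gives Br2(l) + Mn(s) → 2 Br-(aq) + Mn2+(aq); thus Q = [Br-(aq)]^2·[Mn2+(aq)].
Substituting the known concentrations and solving, log [Br-(aq)] = −2.349 and [Br-(aq)] = 0.0045 M.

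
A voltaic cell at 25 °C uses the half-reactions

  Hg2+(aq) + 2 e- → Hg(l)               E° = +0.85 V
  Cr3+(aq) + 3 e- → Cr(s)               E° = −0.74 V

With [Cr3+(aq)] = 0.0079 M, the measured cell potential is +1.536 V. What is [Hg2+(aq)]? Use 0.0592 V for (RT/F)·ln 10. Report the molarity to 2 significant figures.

The Hg²⁺/Hg couple has the larger reduction potential, so it is the cathode: E°cell = +0.85 − (−0.74) = +1.59 V and n = 6.
From the Nernst equation, log Q = n(E° − E)/0.0592 = 6·(+1.59 − (+1.536))/0.0592 = 5.473.
The balanced reaction is 3 Hg2+(aq) + 2 Cr(s) → 3 Hg(l) + 2 Cr3+(aq), so Q = [Cr3+(aq)]^2 / [Hg2+(aq)]^3.
Isolating [Hg2+(aq)] in Q = 10^{5.473} yields log [Hg2+(aq)] = −3.226, i.e. 0.00059 M.

0.00059 M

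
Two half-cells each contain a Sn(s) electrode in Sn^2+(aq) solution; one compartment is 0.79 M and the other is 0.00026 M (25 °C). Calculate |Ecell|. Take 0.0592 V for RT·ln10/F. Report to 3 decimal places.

For a concentration cell E°cell = 0, since both electrodes use the same couple.
The compartment with the higher Sn^2+(aq) concentration (0.79 M) acts as the cathode; ions are reduced there and produced at the dilute (0.00026 M) anode.
With n = 2, Ecell = −(0.0592/2)·log([dilute]/[conc]) = −(0.0592/2)·log(0.00026/0.79) = +0.103 V.

0.103 V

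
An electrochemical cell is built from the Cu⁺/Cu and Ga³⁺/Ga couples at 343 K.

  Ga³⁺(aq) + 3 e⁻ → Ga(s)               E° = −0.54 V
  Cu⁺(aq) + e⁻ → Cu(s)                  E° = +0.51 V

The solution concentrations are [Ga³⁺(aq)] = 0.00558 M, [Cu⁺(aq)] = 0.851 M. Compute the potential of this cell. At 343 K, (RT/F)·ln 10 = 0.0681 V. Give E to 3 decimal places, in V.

+1.096 V

The Cu⁺/Cu couple has the more positive E°, so it is the cathode; Ga³⁺/Ga is the anode.
E°cell = E°cat − E°an = +0.51 − (−0.54) = +1.05 V; n = 3.
For the overall reaction 3 Cu⁺(aq) + Ga(s) → 3 Cu(s) + Ga³⁺(aq), Q = [Ga³⁺(aq)] / [Cu⁺(aq)]^3 = 0.00905, giving log Q = −2.043.
By the Nernst equation, E = +1.05 − (0.0681/3)·(−2.043) = +1.096 V.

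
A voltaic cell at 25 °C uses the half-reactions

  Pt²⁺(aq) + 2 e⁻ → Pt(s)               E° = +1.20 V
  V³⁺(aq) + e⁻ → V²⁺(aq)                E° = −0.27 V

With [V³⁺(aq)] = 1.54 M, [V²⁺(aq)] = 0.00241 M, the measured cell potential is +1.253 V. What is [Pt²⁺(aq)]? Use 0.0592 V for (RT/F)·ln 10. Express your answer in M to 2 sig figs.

The Pt²⁺/Pt couple has the larger reduction potential, so it is the cathode: E°cell = +1.20 − (−0.27) = +1.47 V and n = 2.
Rearranging E = E° − (0.0592/n)·log Q gives log Q = 2(+1.47 − (+1.253))/0.0592 = 7.331.
For Pt²⁺(aq) + 2 V²⁺(aq) → Pt(s) + 2 V³⁺(aq), the reaction quotient is Q = [V³⁺(aq)]^2 / ([Pt²⁺(aq)]·[V²⁺(aq)]^2).
Solving for the unknown gives log [Pt²⁺(aq)] = −1.720, so [Pt²⁺(aq)] ≈ 0.019 M.

0.019 M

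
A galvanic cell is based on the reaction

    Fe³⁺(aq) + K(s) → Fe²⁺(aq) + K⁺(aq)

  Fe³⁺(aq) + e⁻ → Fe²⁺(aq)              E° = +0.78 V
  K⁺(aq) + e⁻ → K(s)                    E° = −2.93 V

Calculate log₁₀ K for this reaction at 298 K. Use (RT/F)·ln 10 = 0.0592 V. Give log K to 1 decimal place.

The Fe³⁺/Fe²⁺ couple is reduced (cathode); E°cell = +0.78 − (−2.93) = +3.71 V with n = 1.
At equilibrium E = 0, so log K = nE°cell / 0.0592 = (1)(+3.71) / 0.0592 = 62.7.

log K = 62.7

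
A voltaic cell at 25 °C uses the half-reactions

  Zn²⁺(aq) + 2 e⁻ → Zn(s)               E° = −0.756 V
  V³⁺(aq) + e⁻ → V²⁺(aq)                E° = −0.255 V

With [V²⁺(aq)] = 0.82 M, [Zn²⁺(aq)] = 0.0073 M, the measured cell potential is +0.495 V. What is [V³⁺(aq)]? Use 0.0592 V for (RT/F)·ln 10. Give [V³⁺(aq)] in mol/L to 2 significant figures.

0.055 M

With V³⁺/V²⁺ at the cathode and Zn²⁺/Zn at the anode, E°cell = −0.255 − (−0.756) = +0.501 V (n = 2).
Rearranging E = E° − (0.0592/n)·log Q gives log Q = 2(+0.501 − (+0.495))/0.0592 = 0.203.
The balanced reaction is 2 V³⁺(aq) + Zn(s) → 2 V²⁺(aq) + Zn²⁺(aq), so Q = ([V²⁺(aq)]^2·[Zn²⁺(aq)]) / [V³⁺(aq)]^2.
Solving for the unknown gives log [V³⁺(aq)] = −1.256, so [V³⁺(aq)] ≈ 0.055 M.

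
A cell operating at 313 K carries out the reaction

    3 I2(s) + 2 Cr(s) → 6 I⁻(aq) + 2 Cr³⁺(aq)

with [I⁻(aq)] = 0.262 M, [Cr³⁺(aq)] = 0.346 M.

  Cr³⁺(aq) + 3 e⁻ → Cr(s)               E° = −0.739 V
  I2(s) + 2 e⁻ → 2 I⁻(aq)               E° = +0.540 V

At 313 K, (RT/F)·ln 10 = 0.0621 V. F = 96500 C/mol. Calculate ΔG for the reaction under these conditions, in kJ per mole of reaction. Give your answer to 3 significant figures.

The standard cell potential is +0.540 − (−0.739) = +1.279 V, with n = 6 electrons in the balanced equation.
The reaction quotient is [I⁻(aq)]^6·[Cr³⁺(aq)]^2 = 3.87×10^−5; by Nernst, E = +1.279 − (0.0621/6)(−4.412) = +1.3247 V.
ΔG = −nFE = −(6)(96500)(+1.3247) J/mol = −767 kJ/mol.

−767 kJ/mol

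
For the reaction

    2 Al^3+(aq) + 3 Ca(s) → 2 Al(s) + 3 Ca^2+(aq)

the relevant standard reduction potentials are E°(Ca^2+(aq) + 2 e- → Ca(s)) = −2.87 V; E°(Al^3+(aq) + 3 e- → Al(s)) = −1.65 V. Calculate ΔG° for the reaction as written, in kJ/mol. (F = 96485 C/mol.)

In the reaction as written Al^3+(aq) is reduced, so the Al³⁺/Al couple is the cathode and Ca²⁺/Ca is the anode.
E°cell = −1.65 − (−2.87) = +1.22 V; balancing electrons gives n = 6.
ΔG° = −nFE°cell = −(6)(96485)(+1.22) J/mol = −706 kJ/mol.

−706 kJ/mol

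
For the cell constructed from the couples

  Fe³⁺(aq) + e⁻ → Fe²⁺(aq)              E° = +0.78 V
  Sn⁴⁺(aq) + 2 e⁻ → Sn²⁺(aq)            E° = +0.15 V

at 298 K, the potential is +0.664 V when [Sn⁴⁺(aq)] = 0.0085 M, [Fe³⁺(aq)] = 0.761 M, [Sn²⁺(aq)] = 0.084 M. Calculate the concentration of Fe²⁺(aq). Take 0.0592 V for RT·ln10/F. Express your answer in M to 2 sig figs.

Fe³⁺/Fe²⁺ is the cathode (higher E°); E°cell = +0.78 − (+0.15) = +0.63 V with n = 2.
From the Nernst equation, log Q = n(E° − E)/0.0592 = 2·(+0.63 − (+0.664))/0.0592 = −1.149.
For 2 Fe³⁺(aq) + Sn²⁺(aq) → 2 Fe²⁺(aq) + Sn⁴⁺(aq), the reaction quotient is Q = ([Fe²⁺(aq)]^2·[Sn⁴⁺(aq)]) / ([Fe³⁺(aq)]^2·[Sn²⁺(aq)]).
Solving for the unknown gives log [Fe²⁺(aq)] = −0.196, so [Fe²⁺(aq)] ≈ 0.64 M.

0.64 M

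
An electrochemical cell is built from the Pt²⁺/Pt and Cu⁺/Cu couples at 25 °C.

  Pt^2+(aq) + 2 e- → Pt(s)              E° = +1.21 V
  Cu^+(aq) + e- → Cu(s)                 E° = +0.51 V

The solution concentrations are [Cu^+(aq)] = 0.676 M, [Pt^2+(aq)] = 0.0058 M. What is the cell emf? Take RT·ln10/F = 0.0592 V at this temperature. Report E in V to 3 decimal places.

The Pt²⁺/Pt couple has the more positive E°, so it is the cathode; Cu⁺/Cu is the anode.
The standard potential is +1.21 − (+0.51) = +0.70 V and the balanced reaction transfers n = 2 electrons.
Balancing gives Pt^2+(aq) + 2 Cu(s) → Pt(s) + 2 Cu^+(aq); hence Q = [Cu^+(aq)]^2 / [Pt^2+(aq)] = 78.8 (log Q = 1.896).
E = E° − (0.0592/n)·log Q = +0.70 − (0.0592/2)(1.896) = +0.644 V.

+0.644 V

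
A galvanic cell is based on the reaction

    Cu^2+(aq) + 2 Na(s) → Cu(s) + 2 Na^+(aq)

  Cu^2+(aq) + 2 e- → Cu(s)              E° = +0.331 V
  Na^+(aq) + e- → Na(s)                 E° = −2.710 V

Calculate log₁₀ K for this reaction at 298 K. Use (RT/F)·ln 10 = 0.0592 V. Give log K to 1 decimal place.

log K = 102.7

The Cu²⁺/Cu couple is reduced (cathode); E°cell = +0.331 − (−2.710) = +3.041 V with n = 2.
At equilibrium E = 0, so log K = nE°cell / 0.0592 = (2)(+3.041) / 0.0592 = 102.7.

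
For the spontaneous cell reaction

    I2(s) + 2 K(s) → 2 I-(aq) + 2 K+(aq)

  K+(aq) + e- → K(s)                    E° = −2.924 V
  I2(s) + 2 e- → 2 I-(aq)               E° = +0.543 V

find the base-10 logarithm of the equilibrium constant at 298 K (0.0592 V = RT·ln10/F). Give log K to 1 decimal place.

The I₂/I⁻ couple is reduced (cathode); E°cell = +0.543 − (−2.924) = +3.467 V with n = 2.
At equilibrium E = 0, so log K = nE°cell / 0.0592 = (2)(+3.467) / 0.0592 = 117.1.

log K = 117.1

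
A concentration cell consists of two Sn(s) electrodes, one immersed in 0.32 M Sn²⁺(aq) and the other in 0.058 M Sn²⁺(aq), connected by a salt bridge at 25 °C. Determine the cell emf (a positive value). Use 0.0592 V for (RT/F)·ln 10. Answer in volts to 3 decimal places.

For a concentration cell E°cell = 0, since both electrodes use the same couple.
The compartment with the higher Sn²⁺(aq) concentration (0.32 M) acts as the cathode; ions are reduced there and produced at the dilute (0.058 M) anode.
With n = 2, Ecell = −(0.0592/2)·log([dilute]/[conc]) = −(0.0592/2)·log(0.058/0.32) = +0.022 V.

0.022 V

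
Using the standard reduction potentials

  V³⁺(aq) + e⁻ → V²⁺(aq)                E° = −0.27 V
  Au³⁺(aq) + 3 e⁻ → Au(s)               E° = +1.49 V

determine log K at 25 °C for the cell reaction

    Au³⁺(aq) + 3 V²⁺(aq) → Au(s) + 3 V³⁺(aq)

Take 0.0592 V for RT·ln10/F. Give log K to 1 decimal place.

The Au³⁺/Au couple is reduced (cathode); E°cell = +1.49 − (−0.27) = +1.76 V with n = 3.
At equilibrium E = 0, so log K = nE°cell / 0.0592 = (3)(+1.76) / 0.0592 = 89.2.

log K = 89.2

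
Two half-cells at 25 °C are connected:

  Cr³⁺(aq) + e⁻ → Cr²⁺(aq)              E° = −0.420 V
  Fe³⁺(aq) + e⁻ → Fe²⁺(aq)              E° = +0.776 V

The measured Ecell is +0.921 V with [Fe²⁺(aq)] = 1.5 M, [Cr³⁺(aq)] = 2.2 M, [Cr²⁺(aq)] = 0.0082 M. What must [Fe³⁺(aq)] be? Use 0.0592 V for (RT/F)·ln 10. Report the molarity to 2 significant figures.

Fe³⁺/Fe²⁺ is the cathode (higher E°); E°cell = +0.776 − (−0.420) = +1.196 V with n = 1.
Since E = E° − (0.0592/n)·log Q, log Q = n(E° − E)/0.0592 = 4.645.
The balanced reaction is Fe³⁺(aq) + Cr²⁺(aq) → Fe²⁺(aq) + Cr³⁺(aq), so Q = ([Fe²⁺(aq)]·[Cr³⁺(aq)]) / ([Fe³⁺(aq)]·[Cr²⁺(aq)]).
Isolating [Fe³⁺(aq)] in Q = 10^{4.645} yields log [Fe³⁺(aq)] = −2.040, i.e. 0.0091 M.

0.0091 M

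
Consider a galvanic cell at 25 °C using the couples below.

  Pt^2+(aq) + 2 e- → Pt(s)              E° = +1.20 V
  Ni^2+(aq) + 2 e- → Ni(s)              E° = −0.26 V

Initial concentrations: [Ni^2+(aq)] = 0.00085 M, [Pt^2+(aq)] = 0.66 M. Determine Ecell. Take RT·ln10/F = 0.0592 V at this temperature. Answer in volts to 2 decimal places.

+1.55 V

The Pt²⁺/Pt couple has the more positive E°, so it is the cathode; Ni²⁺/Ni is the anode.
E°cell = +1.20 − (−0.26) = +1.46 V, with n = 2 electrons transferred.
Balancing gives Pt^2+(aq) + Ni(s) → Pt(s) + Ni^2+(aq); hence Q = [Ni^2+(aq)] / [Pt^2+(aq)] = 0.00129 (log Q = −2.890).
Applying E = E° − (RT ln10/nF)·log Q gives +1.46 − (0.0592/2)(−2.890) = +1.55 V.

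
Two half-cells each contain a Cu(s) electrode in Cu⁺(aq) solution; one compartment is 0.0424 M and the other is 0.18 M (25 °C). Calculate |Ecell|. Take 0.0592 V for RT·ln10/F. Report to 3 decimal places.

For a concentration cell E°cell = 0, since both electrodes use the same couple.
The compartment with the higher Cu⁺(aq) concentration (0.18 M) acts as the cathode; ions are reduced there and produced at the dilute (0.0424 M) anode.
With n = 1, Ecell = −(0.0592/1)·log([dilute]/[conc]) = −(0.0592/1)·log(0.0424/0.18) = +0.037 V.

0.037 V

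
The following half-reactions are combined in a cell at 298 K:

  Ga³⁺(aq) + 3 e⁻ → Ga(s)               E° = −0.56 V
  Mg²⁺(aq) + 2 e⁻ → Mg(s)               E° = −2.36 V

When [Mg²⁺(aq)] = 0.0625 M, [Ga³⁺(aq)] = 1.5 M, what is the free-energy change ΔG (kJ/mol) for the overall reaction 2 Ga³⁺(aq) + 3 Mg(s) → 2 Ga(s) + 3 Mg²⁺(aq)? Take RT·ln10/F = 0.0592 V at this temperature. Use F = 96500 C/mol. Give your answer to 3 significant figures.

E°cell = −0.56 − (−2.36) = +1.80 V; the balanced reaction transfers n = 6 electrons.
Q = [Mg²⁺(aq)]^3 / [Ga³⁺(aq)]^2 = 0.000109, so log Q = −3.965 and E = +1.80 − (0.0592/6)(−3.965) = +1.8391 V.
Finally ΔG = −nFE = −(6)(96500 C/mol)(+1.8391 V) = −1060 kJ/mol.

−1060 kJ/mol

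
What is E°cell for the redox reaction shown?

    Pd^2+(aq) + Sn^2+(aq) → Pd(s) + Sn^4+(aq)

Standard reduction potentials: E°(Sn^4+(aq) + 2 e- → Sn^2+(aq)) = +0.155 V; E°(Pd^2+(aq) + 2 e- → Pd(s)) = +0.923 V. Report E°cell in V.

+0.768 V

Pd^2+(aq) gains electrons, so the Pd²⁺/Pd couple is the cathode; the Sn⁴⁺/Sn²⁺ couple is the anode.
E°cell = E°(cathode) − E°(anode) = +0.923 − (+0.155) = +0.768 V.
The positive value indicates the reaction is spontaneous as written.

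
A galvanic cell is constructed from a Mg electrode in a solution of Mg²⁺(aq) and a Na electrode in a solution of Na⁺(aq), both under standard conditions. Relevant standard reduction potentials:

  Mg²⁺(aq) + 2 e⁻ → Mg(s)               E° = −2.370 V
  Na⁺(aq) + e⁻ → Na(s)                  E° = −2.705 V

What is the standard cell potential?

The Mg²⁺/Mg couple has the higher E°, so Mg ion is reduced (cathode) and Na is oxidized (anode).
E°cell = E°(cathode) − E°(anode) = −2.370 − (−2.705) = +0.335 V.

+0.335 V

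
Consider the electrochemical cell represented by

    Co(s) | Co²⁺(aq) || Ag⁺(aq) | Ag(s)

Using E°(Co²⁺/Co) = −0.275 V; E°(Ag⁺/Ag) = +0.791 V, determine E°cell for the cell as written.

+1.066 V

By convention the left-hand electrode in cell notation is the anode (oxidation) and the right-hand electrode is the cathode (reduction).
E°cell = E°(right) − E°(left) = +0.791 − (−0.275) = +1.066 V.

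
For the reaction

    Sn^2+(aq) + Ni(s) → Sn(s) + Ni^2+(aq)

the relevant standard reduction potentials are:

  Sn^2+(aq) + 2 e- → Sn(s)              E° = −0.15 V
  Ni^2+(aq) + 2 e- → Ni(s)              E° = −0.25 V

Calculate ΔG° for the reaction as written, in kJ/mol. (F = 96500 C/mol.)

−19.3 kJ/mol

In the reaction as written Sn^2+(aq) is reduced, so the Sn²⁺/Sn couple is the cathode and Ni²⁺/Ni is the anode.
E°cell = −0.15 − (−0.25) = +0.10 V; balancing electrons gives n = 2.
ΔG° = −nFE°cell = −(2)(96500)(+0.10) J/mol = −19.3 kJ/mol.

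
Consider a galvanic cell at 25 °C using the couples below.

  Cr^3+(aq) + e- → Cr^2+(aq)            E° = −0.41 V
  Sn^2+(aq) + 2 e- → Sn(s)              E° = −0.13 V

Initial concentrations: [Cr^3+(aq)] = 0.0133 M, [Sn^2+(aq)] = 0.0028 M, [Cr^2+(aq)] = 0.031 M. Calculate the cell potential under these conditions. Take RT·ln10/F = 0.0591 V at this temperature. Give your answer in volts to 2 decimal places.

+0.23 V

Sn²⁺/Sn is reduced (cathode, E° = −0.13 V) and Cr³⁺/Cr²⁺ is oxidized (anode).
The standard potential is −0.13 − (−0.41) = +0.28 V and the balanced reaction transfers n = 2 electrons.
For the overall reaction Sn^2+(aq) + 2 Cr^2+(aq) → Sn(s) + 2 Cr^3+(aq), Q = [Cr^3+(aq)]^2 / ([Sn^2+(aq)]·[Cr^2+(aq)]^2) = 65.7, giving log Q = 1.818.
E = E° − (0.0591/n)·log Q = +0.28 − (0.0591/2)(1.818) = +0.23 V.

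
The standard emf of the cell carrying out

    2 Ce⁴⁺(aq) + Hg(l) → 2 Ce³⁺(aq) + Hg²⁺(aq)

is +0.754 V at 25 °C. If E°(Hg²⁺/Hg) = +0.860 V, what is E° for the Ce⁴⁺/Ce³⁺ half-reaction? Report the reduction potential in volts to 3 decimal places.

+1.614 V

In the reaction as written the Ce⁴⁺/Ce³⁺ couple is reduced (cathode) and Hg²⁺/Hg is oxidized (anode), so E°cell = E°(Ce⁴⁺/Ce³⁺) − E°(Hg²⁺/Hg).
E°(Ce⁴⁺/Ce³⁺) = E°cell + E°(anode) = +0.754 + (+0.860) = +1.614 V.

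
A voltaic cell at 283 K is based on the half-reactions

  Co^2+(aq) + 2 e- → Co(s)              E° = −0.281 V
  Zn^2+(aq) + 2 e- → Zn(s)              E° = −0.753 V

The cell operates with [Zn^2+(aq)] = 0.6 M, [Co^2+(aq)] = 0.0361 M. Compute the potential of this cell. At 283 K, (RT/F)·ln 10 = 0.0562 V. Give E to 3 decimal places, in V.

The Co²⁺/Co couple has the more positive E°, so it is the cathode; Zn²⁺/Zn is the anode.
E°cell = −0.281 − (−0.753) = +0.472 V, with n = 2 electrons transferred.
The balanced reaction is Co^2+(aq) + Zn(s) → Co(s) + Zn^2+(aq), so Q = [Zn^2+(aq)] / [Co^2+(aq)] = 16.6 and log Q = 1.221.
E = E° − (0.0562/n)·log Q = +0.472 − (0.0562/2)(1.221) = +0.438 V.

+0.438 V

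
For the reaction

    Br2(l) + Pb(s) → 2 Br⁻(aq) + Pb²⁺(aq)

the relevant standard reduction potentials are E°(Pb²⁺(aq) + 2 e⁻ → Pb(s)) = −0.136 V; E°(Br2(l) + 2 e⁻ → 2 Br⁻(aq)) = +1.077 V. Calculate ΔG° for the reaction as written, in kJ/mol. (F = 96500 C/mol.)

In the reaction as written Br2(l) is reduced, so the Br₂/Br⁻ couple is the cathode and Pb²⁺/Pb is the anode.
E°cell = +1.077 − (−0.136) = +1.213 V; balancing electrons gives n = 2.
ΔG° = −nFE°cell = −(2)(96500)(+1.213) J/mol = −234 kJ/mol.

−234 kJ/mol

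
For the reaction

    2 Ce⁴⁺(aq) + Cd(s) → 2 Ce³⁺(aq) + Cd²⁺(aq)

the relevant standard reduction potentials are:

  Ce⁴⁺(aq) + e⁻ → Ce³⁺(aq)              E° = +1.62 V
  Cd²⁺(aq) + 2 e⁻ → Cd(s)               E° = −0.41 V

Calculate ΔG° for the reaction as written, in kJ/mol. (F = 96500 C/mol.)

In the reaction as written Ce⁴⁺(aq) is reduced, so the Ce⁴⁺/Ce³⁺ couple is the cathode and Cd²⁺/Cd is the anode.
E°cell = +1.62 − (−0.41) = +2.03 V; balancing electrons gives n = 2.
ΔG° = −nFE°cell = −(2)(96500)(+2.03) J/mol = −392 kJ/mol.

−392 kJ/mol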